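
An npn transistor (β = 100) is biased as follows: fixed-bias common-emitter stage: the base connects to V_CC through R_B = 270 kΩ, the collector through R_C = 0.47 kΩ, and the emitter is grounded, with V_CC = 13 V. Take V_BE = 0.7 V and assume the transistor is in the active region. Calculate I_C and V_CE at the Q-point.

I_C ≈ 4.6 mA, V_CE ≈ 11 V

Base loop: V_CC = I_B·R_B + V_BE, so I_B = (13 − 0.7)/270 kΩ = 0.0456 mA.
In the active region I_C = β·I_B = 100 × 0.0456 = 4.56 mA.
Collector loop: V_CE = V_CC − I_C·R_C = 13 − 4.56×0.47 = 10.9 V.
Since V_CE = 10.9 V > V_CE(sat) ≈ 0.2 V, the transistor is in the active region as assumed.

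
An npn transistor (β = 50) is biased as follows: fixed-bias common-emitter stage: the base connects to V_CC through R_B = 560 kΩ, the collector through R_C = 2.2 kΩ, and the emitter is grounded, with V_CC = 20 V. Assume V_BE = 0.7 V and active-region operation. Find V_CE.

V_CE ≈ 16 V

Base loop: V_CC = I_B·R_B + V_BE, so I_B = (20 − 0.7)/560 kΩ = 0.0345 mA.
In the active region I_C = β·I_B = 50 × 0.0345 = 1.72 mA.
Collector loop: V_CE = V_CC − I_C·R_C = 20 − 1.72×2.2 = 16.2 V.
Since V_CE = 16.2 V > V_CE(sat) ≈ 0.2 V, the transistor is in the active region as assumed.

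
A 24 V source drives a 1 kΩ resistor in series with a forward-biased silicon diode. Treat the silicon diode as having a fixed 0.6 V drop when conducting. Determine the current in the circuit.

KVL around the loop: 24 = V_D + I·R = 0.6 + I × 1 kΩ.
So I = (24 − 0.6) / 1 kΩ = 23.4 / 1 = 23.4 mA.

I ≈ 23 mA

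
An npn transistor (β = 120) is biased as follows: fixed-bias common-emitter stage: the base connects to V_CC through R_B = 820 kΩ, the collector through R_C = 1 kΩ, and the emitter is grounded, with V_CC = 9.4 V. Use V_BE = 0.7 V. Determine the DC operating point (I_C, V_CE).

Base loop: V_CC = I_B·R_B + V_BE, so I_B = (9.4 − 0.7)/820 kΩ = 0.0106 mA.
In the active region I_C = β·I_B = 120 × 0.0106 = 1.27 mA.
Collector loop: V_CE = V_CC − I_C·R_C = 9.4 − 1.27×1 = 8.13 V.
Since V_CE = 8.13 V > V_CE(sat) ≈ 0.2 V, the transistor is in the active region as assumed.

I_C ≈ 1.3 mA, V_CE ≈ 8.1 V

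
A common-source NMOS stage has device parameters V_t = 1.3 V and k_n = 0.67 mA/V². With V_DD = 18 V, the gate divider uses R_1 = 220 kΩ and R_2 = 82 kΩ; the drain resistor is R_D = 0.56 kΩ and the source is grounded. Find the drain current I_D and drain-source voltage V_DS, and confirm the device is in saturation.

V_G = V_DD·R_2/(R_1+R_2) = 18×82/302 = 4.89 V. With the source grounded, V_GS = V_G = 4.89 V.
Assume saturation: I_D = (k_n/2)(V_GS − V_t)² = (0.67/2)×(4.89 − 1.3)² = 0.335×3.59² = 4.31 mA.
V_DS = V_DD − I_D·R_D = 18 − 4.31×0.56 = 15.6 V.
Saturation requires V_DS ≥ V_GS − V_t = 3.59 V; 15.6 ≥ 3.59 ✓.

I_D ≈ 4.3 mA, V_DS ≈ 16 V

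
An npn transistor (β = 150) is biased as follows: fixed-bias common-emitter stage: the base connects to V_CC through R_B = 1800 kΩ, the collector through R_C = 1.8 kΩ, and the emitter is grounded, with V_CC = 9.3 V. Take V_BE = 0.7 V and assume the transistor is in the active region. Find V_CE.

V_CE ≈ 8 V

Base loop: V_CC = I_B·R_B + V_BE, so I_B = (9.3 − 0.7)/1800 kΩ = 0.00478 mA.
In the active region I_C = β·I_B = 150 × 0.00478 = 0.717 mA.
Collector loop: V_CE = V_CC − I_C·R_C = 9.3 − 0.717×1.8 = 8.01 V.
Since V_CE = 8.01 V > V_CE(sat) ≈ 0.2 V, the transistor is in the active region as assumed.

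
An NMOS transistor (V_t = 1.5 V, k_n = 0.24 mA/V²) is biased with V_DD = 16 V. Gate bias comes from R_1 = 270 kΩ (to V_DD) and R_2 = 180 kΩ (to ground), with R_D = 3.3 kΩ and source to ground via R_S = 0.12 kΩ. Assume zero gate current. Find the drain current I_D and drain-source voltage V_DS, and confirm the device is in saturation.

I_D ≈ 2.5 mA, V_DS ≈ 7.3 V

V_G = V_DD·R_2/(R_1+R_2) = 16×180/450 = 6.4 V.
Assume saturation: I_D = (k_n/2)(V_GS − V_t)² with V_GS = V_G − I_D·R_S = 6.4 − 0.12·I_D.
Substituting gives 0.00173·I_D² − 1.14·I_D + 2.88 = 0, with roots I_D = 2.53 or 658 mA.
The root I_D = 658 mA gives V_GS = -72.5 V ≤ V_t, so take I_D = 2.53 mA.
Then V_GS = 6.1 V and V_DS = V_DD − I_D(R_D+R_S) = 16 − 2.53×3.42 = 7.33 V.
Saturation requires V_DS ≥ V_GS − V_t = 4.6 V; 7.33 ≥ 4.6 ✓.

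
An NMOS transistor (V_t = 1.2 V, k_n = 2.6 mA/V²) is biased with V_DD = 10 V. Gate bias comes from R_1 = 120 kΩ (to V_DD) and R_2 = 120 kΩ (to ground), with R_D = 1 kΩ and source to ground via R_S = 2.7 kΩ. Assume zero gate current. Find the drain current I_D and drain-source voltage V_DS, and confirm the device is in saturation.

I_D ≈ 1.1 mA, V_DS ≈ 6 V

V_G = V_DD·R_2/(R_1+R_2) = 10×120/240 = 5 V.
Assume saturation: I_D = (k_n/2)(V_GS − V_t)² with V_GS = V_G − I_D·R_S = 5 − 2.7·I_D.
Substituting gives 9.48·I_D² − 27.7·I_D + 18.8 = 0, with roots I_D = 1.07 or 1.85 mA.
The root I_D = 1.85 mA gives V_GS = 0.00735 V ≤ V_t, so take I_D = 1.07 mA.
Then V_GS = 2.11 V and V_DS = V_DD − I_D(R_D+R_S) = 10 − 1.07×3.7 = 6.04 V.
Saturation requires V_DS ≥ V_GS − V_t = 0.908 V; 6.04 ≥ 0.908 ✓.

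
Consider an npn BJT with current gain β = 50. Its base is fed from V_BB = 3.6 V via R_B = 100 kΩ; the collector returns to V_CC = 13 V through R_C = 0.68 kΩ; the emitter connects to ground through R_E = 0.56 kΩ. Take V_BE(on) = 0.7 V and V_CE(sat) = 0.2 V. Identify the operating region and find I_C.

Assume active. Base-emitter loop: I_B = (V_BB − V_BE)/(R_B + (β+1)R_E) = (3.6 − 0.7)/(100 + 51×0.56) = 0.0226 mA.
I_C = β·I_B = 50×0.0226 = 1.13 mA.
V_CE = V_CC − I_C·R_C − I_E·R_E = 13 − 1.13×0.68 − 1.15×0.56 = 11.6 V > V_CE(sat), so the active-region assumption holds.

active; I_C ≈ 1.1 mA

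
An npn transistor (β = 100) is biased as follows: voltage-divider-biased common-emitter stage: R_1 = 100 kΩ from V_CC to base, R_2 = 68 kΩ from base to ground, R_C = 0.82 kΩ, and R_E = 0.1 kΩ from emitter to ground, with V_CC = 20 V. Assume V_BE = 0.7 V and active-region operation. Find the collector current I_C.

I_C ≈ 15 mA

Thevenize the base divider: V_Th = V_CC·R_2/(R_1+R_2) = 20×68/168 = 8.1 V, R_Th = R_1‖R_2 = 40.5 kΩ.
Base-emitter loop: V_Th = I_B·R_Th + V_BE + (β+1)I_B·R_E, so I_B = (8.1 − 0.7) / (40.5 + 101×0.1) = 0.146 mA.
I_C = β·I_B = 100×0.146 = 14.6 mA, and I_E = (β+1)I_B = 14.8 mA.
V_CE = V_CC − I_C·R_C − I_E·R_E = 20 − 14.6×0.82 − 14.8×0.1 = 6.53 V.
V_CE = 6.53 V > 0.2 V confirms active-region operation.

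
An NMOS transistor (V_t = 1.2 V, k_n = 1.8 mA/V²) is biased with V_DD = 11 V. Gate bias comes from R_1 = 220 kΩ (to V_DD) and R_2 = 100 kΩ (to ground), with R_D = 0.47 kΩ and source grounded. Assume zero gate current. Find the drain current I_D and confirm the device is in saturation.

I_D ≈ 4.5 mA

V_G = V_DD·R_2/(R_1+R_2) = 11×100/320 = 3.44 V. With the source grounded, V_GS = V_G = 3.44 V.
Assume saturation: I_D = (k_n/2)(V_GS − V_t)² = (1.8/2)×(3.44 − 1.2)² = 0.9×2.24² = 4.51 mA.
V_DS = V_DD − I_D·R_D = 11 − 4.51×0.47 = 8.88 V.
Saturation requires V_DS ≥ V_GS − V_t = 2.24 V; 8.88 ≥ 2.24 ✓.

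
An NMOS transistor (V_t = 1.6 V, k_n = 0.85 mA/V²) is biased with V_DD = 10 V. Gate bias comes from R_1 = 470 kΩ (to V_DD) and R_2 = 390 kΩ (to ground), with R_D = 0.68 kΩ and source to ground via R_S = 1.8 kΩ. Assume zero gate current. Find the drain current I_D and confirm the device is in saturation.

I_D ≈ 0.85 mA

V_G = V_DD·R_2/(R_1+R_2) = 10×390/860 = 4.53 V.
Assume saturation: I_D = (k_n/2)(V_GS − V_t)² with V_GS = V_G − I_D·R_S = 4.53 − 1.8·I_D.
Substituting gives 1.38·I_D² − 5.49·I_D + 3.66 = 0, with roots I_D = 0.846 or 3.14 mA.
The root I_D = 3.14 mA gives V_GS = -1.12 V ≤ V_t, so take I_D = 0.846 mA.
Then V_GS = 3.01 V and V_DS = V_DD − I_D(R_D+R_S) = 10 − 0.846×2.48 = 7.9 V.
Saturation requires V_DS ≥ V_GS − V_t = 1.41 V; 7.9 ≥ 1.41 ✓.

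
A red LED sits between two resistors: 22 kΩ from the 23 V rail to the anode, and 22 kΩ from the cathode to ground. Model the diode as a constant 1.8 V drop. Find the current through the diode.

I ≈ 0.48 mA

The two resistors are in series with the diode, so KVL gives 23 = I·22 + 1.8 + I·22.
I = (23 − 1.8) / (22 + 22) kΩ = 21.2 / 44 = 0.482 mA.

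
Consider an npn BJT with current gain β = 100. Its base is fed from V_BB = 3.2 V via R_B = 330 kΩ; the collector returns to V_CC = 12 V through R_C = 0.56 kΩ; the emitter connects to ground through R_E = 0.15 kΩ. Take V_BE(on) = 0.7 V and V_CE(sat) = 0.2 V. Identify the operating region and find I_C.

Assume active. Base-emitter loop: I_B = (V_BB − V_BE)/(R_B + (β+1)R_E) = (3.2 − 0.7)/(330 + 101×0.15) = 0.00724 mA.
I_C = β·I_B = 100×0.00724 = 0.724 mA.
V_CE = V_CC − I_C·R_C − I_E·R_E = 12 − 0.724×0.56 − 0.732×0.15 = 11.5 V > V_CE(sat), so the active-region assumption holds.

active; I_C ≈ 0.72 mA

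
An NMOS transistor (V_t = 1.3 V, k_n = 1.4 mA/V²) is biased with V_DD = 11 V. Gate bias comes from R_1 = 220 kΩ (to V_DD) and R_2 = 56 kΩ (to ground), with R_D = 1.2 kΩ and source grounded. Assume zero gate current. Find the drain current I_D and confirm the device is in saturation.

I_D ≈ 0.61 mA

V_G = V_DD·R_2/(R_1+R_2) = 11×56/276 = 2.23 V. With the source grounded, V_GS = V_G = 2.23 V.
Assume saturation: I_D = (k_n/2)(V_GS − V_t)² = (1.4/2)×(2.23 − 1.3)² = 0.7×0.932² = 0.608 mA.
V_DS = V_DD − I_D·R_D = 11 − 0.608×1.2 = 10.3 V.
Saturation requires V_DS ≥ V_GS − V_t = 0.932 V; 10.3 ≥ 0.932 ✓.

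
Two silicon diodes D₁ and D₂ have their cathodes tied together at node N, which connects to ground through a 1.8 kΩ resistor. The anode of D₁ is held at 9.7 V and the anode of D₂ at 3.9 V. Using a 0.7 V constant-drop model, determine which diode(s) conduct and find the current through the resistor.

Only D₁ conducts; I_R ≈ 5 mA

Assume both conduct. Then node N would need to be at both 9.7−0.7 = 9 V and 3.9−0.7 = 3.2 V, which is impossible.
Assume only D₁ conducts: V_N = 9.7 − 0.7 = 9 V, so I_R = 9/1.8 = 5 mA.
Check D₂: its anode-to-cathode voltage is 3.9 − 9 = -5.1 V < 0.7 V, so it is off. The assumption is consistent.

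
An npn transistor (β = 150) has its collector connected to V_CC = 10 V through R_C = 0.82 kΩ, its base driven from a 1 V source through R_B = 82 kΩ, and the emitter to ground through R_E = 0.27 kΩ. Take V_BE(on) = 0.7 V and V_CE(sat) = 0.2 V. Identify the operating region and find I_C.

Assume active. Base-emitter loop: I_B = (V_BB − V_BE)/(R_B + (β+1)R_E) = (1 − 0.7)/(82 + 151×0.27) = 0.00244 mA.
I_C = β·I_B = 150×0.00244 = 0.367 mA.
V_CE = V_CC − I_C·R_C − I_E·R_E = 10 − 0.367×0.82 − 0.369×0.27 = 9.6 V > V_CE(sat), so the active-region assumption holds.

active; I_C ≈ 0.37 mA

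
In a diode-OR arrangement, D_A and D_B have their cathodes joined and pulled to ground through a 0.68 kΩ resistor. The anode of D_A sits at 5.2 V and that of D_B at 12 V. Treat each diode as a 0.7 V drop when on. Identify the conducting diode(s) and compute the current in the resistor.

Only D_B conducts; I_R ≈ 17 mA

Assume both conduct. Then node N would need to be at both 5.2−0.7 = 4.5 V and 12−0.7 = 11.3 V, which is impossible.
Assume only D_B conducts: V_N = 12 − 0.7 = 11.3 V, so I_R = 11.3/0.68 = 16.6 mA.
Check D_A: its anode-to-cathode voltage is 5.2 − 11.3 = -6.1 V < 0.7 V, so it is off. The assumption is consistent.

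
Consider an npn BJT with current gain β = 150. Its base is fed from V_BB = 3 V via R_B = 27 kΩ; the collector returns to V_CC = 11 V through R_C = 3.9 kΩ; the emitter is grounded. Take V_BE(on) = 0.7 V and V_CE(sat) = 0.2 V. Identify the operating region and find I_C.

Assume active: I_B = (3 − 0.7)/27 = 0.0852 mA, giving I_C = β·I_B = 12.8 mA.
But then V_CE = 11 − 12.8×3.9 = -38.8 V < V_CE(sat) = 0.2 V — impossible in the active region.
So the transistor is saturated. With V_CE = 0.2 V, I_C = (V_CC − 0.2)/R_C = 10.8/3.9 = 2.77 mA.
Check: β·I_B = 12.8 mA > I_C = 2.77 mA, confirming saturation.

saturation; I_C ≈ 2.8 mA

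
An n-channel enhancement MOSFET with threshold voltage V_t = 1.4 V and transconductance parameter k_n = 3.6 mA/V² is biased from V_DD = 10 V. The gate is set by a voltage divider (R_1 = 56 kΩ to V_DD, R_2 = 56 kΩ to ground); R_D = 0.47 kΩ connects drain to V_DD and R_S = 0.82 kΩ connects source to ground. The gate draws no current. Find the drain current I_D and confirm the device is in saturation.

I_D ≈ 2.9 mA

V_G = V_DD·R_2/(R_1+R_2) = 10×56/112 = 5 V.
Assume saturation: I_D = (k_n/2)(V_GS − V_t)² with V_GS = V_G − I_D·R_S = 5 − 0.82·I_D.
Substituting gives 1.21·I_D² − 11.6·I_D + 23.3 = 0, with roots I_D = 2.85 or 6.75 mA.
The root I_D = 6.75 mA gives V_GS = -0.537 V ≤ V_t, so take I_D = 2.85 mA.
Then V_GS = 2.66 V and V_DS = V_DD − I_D(R_D+R_S) = 10 − 2.85×1.29 = 6.32 V.
Saturation requires V_DS ≥ V_GS − V_t = 1.26 V; 6.32 ≥ 1.26 ✓.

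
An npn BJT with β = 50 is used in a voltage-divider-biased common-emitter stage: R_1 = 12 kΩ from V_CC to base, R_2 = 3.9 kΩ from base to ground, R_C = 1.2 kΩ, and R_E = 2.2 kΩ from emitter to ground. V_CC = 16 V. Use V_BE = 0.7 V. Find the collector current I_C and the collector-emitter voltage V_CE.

Thevenize the base divider: V_Th = V_CC·R_2/(R_1+R_2) = 16×3.9/15.9 = 3.92 V, R_Th = R_1‖R_2 = 2.94 kΩ.
Base-emitter loop: V_Th = I_B·R_Th + V_BE + (β+1)I_B·R_E, so I_B = (3.92 − 0.7) / (2.94 + 51×2.2) = 0.028 mA.
I_C = β·I_B = 50×0.028 = 1.4 mA, and I_E = (β+1)I_B = 1.43 mA.
V_CE = V_CC − I_C·R_C − I_E·R_E = 16 − 1.4×1.2 − 1.43×2.2 = 11.2 V.
V_CE = 11.2 V > 0.2 V confirms active-region operation.

I_C ≈ 1.4 mA, V_CE ≈ 11 V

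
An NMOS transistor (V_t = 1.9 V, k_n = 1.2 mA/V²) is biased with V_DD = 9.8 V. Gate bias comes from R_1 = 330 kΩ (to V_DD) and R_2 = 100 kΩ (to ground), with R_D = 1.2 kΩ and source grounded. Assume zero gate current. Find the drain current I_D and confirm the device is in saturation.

I_D ≈ 0.086 mA

V_G = V_DD·R_2/(R_1+R_2) = 9.8×100/430 = 2.28 V. With the source grounded, V_GS = V_G = 2.28 V.
Assume saturation: I_D = (k_n/2)(V_GS − V_t)² = (1.2/2)×(2.28 − 1.9)² = 0.6×0.379² = 0.0862 mA.
V_DS = V_DD − I_D·R_D = 9.8 − 0.0862×1.2 = 9.7 V.
Saturation requires V_DS ≥ V_GS − V_t = 0.379 V; 9.7 ≥ 0.379 ✓.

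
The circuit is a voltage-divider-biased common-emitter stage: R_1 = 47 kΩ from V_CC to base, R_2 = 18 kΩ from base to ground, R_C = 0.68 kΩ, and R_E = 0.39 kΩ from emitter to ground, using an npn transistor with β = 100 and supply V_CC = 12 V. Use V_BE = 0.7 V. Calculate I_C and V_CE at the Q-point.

I_C ≈ 5 mA, V_CE ≈ 6.6 V

Thevenize the base divider: V_Th = V_CC·R_2/(R_1+R_2) = 12×18/65 = 3.32 V, R_Th = R_1‖R_2 = 13 kΩ.
Base-emitter loop: V_Th = I_B·R_Th + V_BE + (β+1)I_B·R_E, so I_B = (3.32 − 0.7) / (13 + 101×0.39) = 0.0501 mA.
I_C = β·I_B = 100×0.0501 = 5.01 mA, and I_E = (β+1)I_B = 5.06 mA.
V_CE = V_CC − I_C·R_C − I_E·R_E = 12 − 5.01×0.68 − 5.06×0.39 = 6.62 V.
V_CE = 6.62 V > 0.2 V confirms active-region operation.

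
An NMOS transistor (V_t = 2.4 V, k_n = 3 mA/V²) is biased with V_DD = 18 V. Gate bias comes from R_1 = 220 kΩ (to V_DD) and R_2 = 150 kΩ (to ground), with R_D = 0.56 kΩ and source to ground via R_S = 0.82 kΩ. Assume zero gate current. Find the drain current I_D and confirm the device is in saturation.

I_D ≈ 4 mA

V_G = V_DD·R_2/(R_1+R_2) = 18×150/370 = 7.3 V.
Assume saturation: I_D = (k_n/2)(V_GS − V_t)² with V_GS = V_G − I_D·R_S = 7.3 − 0.82·I_D.
Substituting gives 1.01·I_D² − 13·I_D + 36 = 0, with roots I_D = 3.98 or 8.95 mA.
The root I_D = 8.95 mA gives V_GS = -0.0429 V ≤ V_t, so take I_D = 3.98 mA.
Then V_GS = 4.03 V and V_DS = V_DD − I_D(R_D+R_S) = 18 − 3.98×1.38 = 12.5 V.
Saturation requires V_DS ≥ V_GS − V_t = 1.63 V; 12.5 ≥ 1.63 ✓.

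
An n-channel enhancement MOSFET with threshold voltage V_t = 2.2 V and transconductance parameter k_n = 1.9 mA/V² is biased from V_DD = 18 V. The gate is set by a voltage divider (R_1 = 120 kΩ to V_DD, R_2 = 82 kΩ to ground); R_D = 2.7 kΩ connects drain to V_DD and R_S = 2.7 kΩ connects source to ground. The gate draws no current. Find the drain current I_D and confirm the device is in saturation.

V_G = V_DD·R_2/(R_1+R_2) = 18×82/202 = 7.31 V.
Assume saturation: I_D = (k_n/2)(V_GS − V_t)² with V_GS = V_G − I_D·R_S = 7.31 − 2.7·I_D.
Substituting gives 6.93·I_D² − 27.2·I_D + 24.8 = 0, with roots I_D = 1.44 or 2.49 mA.
The root I_D = 2.49 mA gives V_GS = 0.581 V ≤ V_t, so take I_D = 1.44 mA.
Then V_GS = 3.43 V and V_DS = V_DD − I_D(R_D+R_S) = 18 − 1.44×5.4 = 10.2 V.
Saturation requires V_DS ≥ V_GS − V_t = 1.23 V; 10.2 ≥ 1.23 ✓.

I_D ≈ 1.4 mA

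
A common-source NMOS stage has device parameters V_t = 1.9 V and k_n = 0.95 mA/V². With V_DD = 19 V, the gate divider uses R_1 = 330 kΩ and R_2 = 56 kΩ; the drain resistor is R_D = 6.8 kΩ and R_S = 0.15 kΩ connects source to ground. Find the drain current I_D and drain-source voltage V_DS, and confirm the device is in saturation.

V_G = V_DD·R_2/(R_1+R_2) = 19×56/386 = 2.76 V.
Assume saturation: I_D = (k_n/2)(V_GS − V_t)² with V_GS = V_G − I_D·R_S = 2.76 − 0.15·I_D.
Substituting gives 0.0107·I_D² − 1.12·I_D + 0.348 = 0, with roots I_D = 0.311 or 105 mA.
The root I_D = 105 mA gives V_GS = -12.9 V ≤ V_t, so take I_D = 0.311 mA.
Then V_GS = 2.71 V and V_DS = V_DD − I_D(R_D+R_S) = 19 − 0.311×6.95 = 16.8 V.
Saturation requires V_DS ≥ V_GS − V_t = 0.81 V; 16.8 ≥ 0.81 ✓.

I_D ≈ 0.31 mA, V_DS ≈ 17 V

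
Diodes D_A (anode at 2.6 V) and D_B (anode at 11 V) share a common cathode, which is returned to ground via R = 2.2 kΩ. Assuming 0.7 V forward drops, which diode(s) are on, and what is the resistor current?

Assume both conduct. Then node N would need to be at both 2.6−0.7 = 1.9 V and 11−0.7 = 10.3 V, which is impossible.
Assume only D_B conducts: V_N = 11 − 0.7 = 10.3 V, so I_R = 10.3/2.2 = 4.68 mA.
Check D_A: its anode-to-cathode voltage is 2.6 − 10.3 = -7.7 V < 0.7 V, so it is off. The assumption is consistent.

Only D_B conducts; I_R ≈ 4.7 mA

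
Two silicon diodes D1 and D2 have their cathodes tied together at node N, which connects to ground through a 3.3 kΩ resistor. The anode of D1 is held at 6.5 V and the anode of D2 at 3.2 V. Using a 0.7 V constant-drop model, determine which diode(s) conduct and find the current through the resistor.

Assume both conduct. Then node N would need to be at both 6.5−0.7 = 5.8 V and 3.2−0.7 = 2.5 V, which is impossible.
Assume only D1 conducts: V_N = 6.5 − 0.7 = 5.8 V, so I_R = 5.8/3.3 = 1.76 mA.
Check D2: its anode-to-cathode voltage is 3.2 − 5.8 = -2.6 V < 0.7 V, so it is off. The assumption is consistent.

Only D1 conducts; I_R ≈ 1.8 mA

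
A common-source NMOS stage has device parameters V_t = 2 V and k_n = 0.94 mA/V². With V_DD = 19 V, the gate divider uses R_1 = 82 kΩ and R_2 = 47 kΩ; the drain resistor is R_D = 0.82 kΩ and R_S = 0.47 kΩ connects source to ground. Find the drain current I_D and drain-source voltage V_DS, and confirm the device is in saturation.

I_D ≈ 4.2 mA, V_DS ≈ 14 V

V_G = V_DD·R_2/(R_1+R_2) = 19×47/129 = 6.92 V.
Assume saturation: I_D = (k_n/2)(V_GS − V_t)² with V_GS = V_G − I_D·R_S = 6.92 − 0.47·I_D.
Substituting gives 0.104·I_D² − 3.17·I_D + 11.4 = 0, with roots I_D = 4.15 or 26.4 mA.
The root I_D = 26.4 mA gives V_GS = -5.5 V ≤ V_t, so take I_D = 4.15 mA.
Then V_GS = 4.97 V and V_DS = V_DD − I_D(R_D+R_S) = 19 − 4.15×1.29 = 13.6 V.
Saturation requires V_DS ≥ V_GS − V_t = 2.97 V; 13.6 ≥ 2.97 ✓.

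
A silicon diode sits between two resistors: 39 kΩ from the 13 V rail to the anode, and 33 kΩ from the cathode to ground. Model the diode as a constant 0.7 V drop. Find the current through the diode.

The two resistors are in series with the diode, so KVL gives 13 = I·39 + 0.7 + I·33.
I = (13 − 0.7) / (39 + 33) kΩ = 12.3 / 72 = 0.171 mA.

I ≈ 0.17 mA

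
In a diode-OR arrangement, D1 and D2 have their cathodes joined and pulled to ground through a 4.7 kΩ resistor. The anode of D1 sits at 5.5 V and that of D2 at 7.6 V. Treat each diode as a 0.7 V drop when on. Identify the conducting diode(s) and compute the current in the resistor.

Assume both conduct. Then node N would need to be at both 5.5−0.7 = 4.8 V and 7.6−0.7 = 6.9 V, which is impossible.
Assume only D2 conducts: V_N = 7.6 − 0.7 = 6.9 V, so I_R = 6.9/4.7 = 1.47 mA.
Check D1: its anode-to-cathode voltage is 5.5 − 6.9 = -1.4 V < 0.7 V, so it is off. The assumption is consistent.

Only D2 conducts; I_R ≈ 1.5 mA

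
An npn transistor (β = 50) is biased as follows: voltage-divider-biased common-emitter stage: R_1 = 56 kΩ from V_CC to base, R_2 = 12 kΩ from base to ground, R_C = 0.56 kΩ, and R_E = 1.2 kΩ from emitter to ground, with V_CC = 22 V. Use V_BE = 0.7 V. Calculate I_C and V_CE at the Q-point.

Thevenize the base divider: V_Th = V_CC·R_2/(R_1+R_2) = 22×12/68 = 3.88 V, R_Th = R_1‖R_2 = 9.88 kΩ.
Base-emitter loop: V_Th = I_B·R_Th + V_BE + (β+1)I_B·R_E, so I_B = (3.88 − 0.7) / (9.88 + 51×1.2) = 0.0448 mA.
I_C = β·I_B = 50×0.0448 = 2.24 mA, and I_E = (β+1)I_B = 2.28 mA.
V_CE = V_CC − I_C·R_C − I_E·R_E = 22 − 2.24×0.56 − 2.28×1.2 = 18 V.
V_CE = 18 V > 0.2 V confirms active-region operation.

I_C ≈ 2.2 mA, V_CE ≈ 18 V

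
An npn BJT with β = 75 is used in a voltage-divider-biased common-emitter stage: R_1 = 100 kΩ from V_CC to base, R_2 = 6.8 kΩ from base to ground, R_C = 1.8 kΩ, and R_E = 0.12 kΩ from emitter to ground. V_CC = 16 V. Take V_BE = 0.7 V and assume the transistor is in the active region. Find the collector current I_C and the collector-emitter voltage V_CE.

I_C ≈ 1.5 mA, V_CE ≈ 13 V

Thevenize the base divider: V_Th = V_CC·R_2/(R_1+R_2) = 16×6.8/107 = 1.02 V, R_Th = R_1‖R_2 = 6.37 kΩ.
Base-emitter loop: V_Th = I_B·R_Th + V_BE + (β+1)I_B·R_E, so I_B = (1.02 − 0.7) / (6.37 + 76×0.12) = 0.0206 mA.
I_C = β·I_B = 75×0.0206 = 1.54 mA, and I_E = (β+1)I_B = 1.56 mA.
V_CE = V_CC − I_C·R_C − I_E·R_E = 16 − 1.54×1.8 − 1.56×0.12 = 13 V.
V_CE = 13 V > 0.2 V confirms active-region operation.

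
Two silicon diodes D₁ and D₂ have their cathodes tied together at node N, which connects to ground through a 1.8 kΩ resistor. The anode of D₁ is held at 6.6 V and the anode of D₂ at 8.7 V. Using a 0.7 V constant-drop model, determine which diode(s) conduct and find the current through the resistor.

Only D₂ conducts; I_R ≈ 4.4 mA

Assume both conduct. Then node N would need to be at both 6.6−0.7 = 5.9 V and 8.7−0.7 = 8 V, which is impossible.
Assume only D₂ conducts: V_N = 8.7 − 0.7 = 8 V, so I_R = 8/1.8 = 4.44 mA.
Check D₁: its anode-to-cathode voltage is 6.6 − 8 = -1.4 V < 0.7 V, so it is off. The assumption is consistent.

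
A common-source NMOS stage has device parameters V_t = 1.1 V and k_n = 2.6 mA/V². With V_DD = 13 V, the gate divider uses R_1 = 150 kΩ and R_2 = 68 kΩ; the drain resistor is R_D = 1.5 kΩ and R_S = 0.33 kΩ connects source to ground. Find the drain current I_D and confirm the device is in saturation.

V_G = V_DD·R_2/(R_1+R_2) = 13×68/218 = 4.06 V.
Assume saturation: I_D = (k_n/2)(V_GS − V_t)² with V_GS = V_G − I_D·R_S = 4.06 − 0.33·I_D.
Substituting gives 0.142·I_D² − 3.54·I_D + 11.4 = 0, with roots I_D = 3.78 or 21.2 mA.
The root I_D = 21.2 mA gives V_GS = -2.94 V ≤ V_t, so take I_D = 3.78 mA.
Then V_GS = 2.81 V and V_DS = V_DD − I_D(R_D+R_S) = 13 − 3.78×1.83 = 6.07 V.
Saturation requires V_DS ≥ V_GS − V_t = 1.71 V; 6.07 ≥ 1.71 ✓.

I_D ≈ 3.8 mA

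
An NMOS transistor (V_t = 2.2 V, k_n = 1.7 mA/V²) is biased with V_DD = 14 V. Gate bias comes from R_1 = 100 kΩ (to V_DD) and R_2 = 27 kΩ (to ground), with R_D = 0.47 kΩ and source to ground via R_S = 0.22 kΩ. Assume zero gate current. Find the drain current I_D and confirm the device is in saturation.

V_G = V_DD·R_2/(R_1+R_2) = 14×27/127 = 2.98 V.
Assume saturation: I_D = (k_n/2)(V_GS − V_t)² with V_GS = V_G − I_D·R_S = 2.98 − 0.22·I_D.
Substituting gives 0.0411·I_D² − 1.29·I_D + 0.512 = 0, with roots I_D = 0.402 or 31 mA.
The root I_D = 31 mA gives V_GS = -3.84 V ≤ V_t, so take I_D = 0.402 mA.
Then V_GS = 2.89 V and V_DS = V_DD − I_D(R_D+R_S) = 14 − 0.402×0.69 = 13.7 V.
Saturation requires V_DS ≥ V_GS − V_t = 0.688 V; 13.7 ≥ 0.688 ✓.

I_D ≈ 0.4 mA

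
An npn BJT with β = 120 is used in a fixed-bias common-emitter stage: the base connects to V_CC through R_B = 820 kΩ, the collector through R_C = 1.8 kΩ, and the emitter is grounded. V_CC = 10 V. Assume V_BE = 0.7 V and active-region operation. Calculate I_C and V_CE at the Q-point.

Base loop: V_CC = I_B·R_B + V_BE, so I_B = (10 − 0.7)/820 kΩ = 0.0113 mA.
In the active region I_C = β·I_B = 120 × 0.0113 = 1.36 mA.
Collector loop: V_CE = V_CC − I_C·R_C = 10 − 1.36×1.8 = 7.55 V.
Since V_CE = 7.55 V > V_CE(sat) ≈ 0.2 V, the transistor is in the active region as assumed.

I_C ≈ 1.4 mA, V_CE ≈ 7.6 V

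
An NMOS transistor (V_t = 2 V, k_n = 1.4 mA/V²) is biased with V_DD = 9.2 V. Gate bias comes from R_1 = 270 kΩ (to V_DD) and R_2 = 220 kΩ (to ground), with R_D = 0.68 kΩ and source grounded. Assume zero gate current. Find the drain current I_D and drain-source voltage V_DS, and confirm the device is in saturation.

V_G = V_DD·R_2/(R_1+R_2) = 9.2×220/490 = 4.13 V. With the source grounded, V_GS = V_G = 4.13 V.
Assume saturation: I_D = (k_n/2)(V_GS − V_t)² = (1.4/2)×(4.13 − 2)² = 0.7×2.13² = 3.18 mA.
V_DS = V_DD − I_D·R_D = 9.2 − 3.18×0.68 = 7.04 V.
Saturation requires V_DS ≥ V_GS − V_t = 2.13 V; 7.04 ≥ 2.13 ✓.

I_D ≈ 3.2 mA, V_DS ≈ 7 V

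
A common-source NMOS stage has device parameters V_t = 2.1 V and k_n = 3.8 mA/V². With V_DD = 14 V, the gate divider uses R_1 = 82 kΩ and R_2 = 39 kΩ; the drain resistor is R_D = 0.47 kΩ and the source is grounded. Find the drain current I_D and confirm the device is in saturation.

I_D ≈ 11 mA

V_G = V_DD·R_2/(R_1+R_2) = 14×39/121 = 4.51 V. With the source grounded, V_GS = V_G = 4.51 V.
Assume saturation: I_D = (k_n/2)(V_GS − V_t)² = (3.8/2)×(4.51 − 2.1)² = 1.9×2.41² = 11.1 mA.
V_DS = V_DD − I_D·R_D = 14 − 11.1×0.47 = 8.8 V.
Saturation requires V_DS ≥ V_GS − V_t = 2.41 V; 8.8 ≥ 2.41 ✓.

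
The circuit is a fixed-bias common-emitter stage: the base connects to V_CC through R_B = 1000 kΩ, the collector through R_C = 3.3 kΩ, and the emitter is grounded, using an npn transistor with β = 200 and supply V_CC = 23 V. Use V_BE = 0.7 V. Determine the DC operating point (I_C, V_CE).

Base loop: V_CC = I_B·R_B + V_BE, so I_B = (23 − 0.7)/1000 kΩ = 0.0223 mA.
In the active region I_C = β·I_B = 200 × 0.0223 = 4.46 mA.
Collector loop: V_CE = V_CC − I_C·R_C = 23 − 4.46×3.3 = 8.28 V.
Since V_CE = 8.28 V > V_CE(sat) ≈ 0.2 V, the transistor is in the active region as assumed.

I_C ≈ 4.5 mA, V_CE ≈ 8.3 V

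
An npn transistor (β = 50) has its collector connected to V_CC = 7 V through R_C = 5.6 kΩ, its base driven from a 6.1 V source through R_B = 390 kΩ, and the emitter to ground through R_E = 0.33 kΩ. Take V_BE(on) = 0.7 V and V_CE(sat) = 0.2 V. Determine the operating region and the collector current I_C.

active; I_C ≈ 0.66 mA

Assume active. Base-emitter loop: I_B = (V_BB − V_BE)/(R_B + (β+1)R_E) = (6.1 − 0.7)/(390 + 51×0.33) = 0.0133 mA.
I_C = β·I_B = 50×0.0133 = 0.664 mA.
V_CE = V_CC − I_C·R_C − I_E·R_E = 7 − 0.664×5.6 − 0.677×0.33 = 3.06 V > V_CE(sat), so the active-region assumption holds.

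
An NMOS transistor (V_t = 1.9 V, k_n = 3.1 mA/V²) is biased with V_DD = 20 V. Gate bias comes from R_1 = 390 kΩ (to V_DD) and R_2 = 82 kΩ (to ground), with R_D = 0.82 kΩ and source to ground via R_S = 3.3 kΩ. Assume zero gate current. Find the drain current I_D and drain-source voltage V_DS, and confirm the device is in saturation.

V_G = V_DD·R_2/(R_1+R_2) = 20×82/472 = 3.47 V.
Assume saturation: I_D = (k_n/2)(V_GS − V_t)² with V_GS = V_G − I_D·R_S = 3.47 − 3.3·I_D.
Substituting gives 16.9·I_D² − 17.1·I_D + 3.84 = 0, with roots I_D = 0.336 or 0.677 mA.
The root I_D = 0.677 mA gives V_GS = 1.24 V ≤ V_t, so take I_D = 0.336 mA.
Then V_GS = 2.37 V and V_DS = V_DD − I_D(R_D+R_S) = 20 − 0.336×4.12 = 18.6 V.
Saturation requires V_DS ≥ V_GS − V_t = 0.466 V; 18.6 ≥ 0.466 ✓.

I_D ≈ 0.34 mA, V_DS ≈ 19 V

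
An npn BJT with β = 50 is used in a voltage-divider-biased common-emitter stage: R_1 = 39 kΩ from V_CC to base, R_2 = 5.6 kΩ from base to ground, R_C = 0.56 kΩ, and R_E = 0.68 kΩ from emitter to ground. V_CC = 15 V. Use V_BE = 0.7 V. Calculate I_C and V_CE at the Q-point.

Thevenize the base divider: V_Th = V_CC·R_2/(R_1+R_2) = 15×5.6/44.6 = 1.88 V, R_Th = R_1‖R_2 = 4.9 kΩ.
Base-emitter loop: V_Th = I_B·R_Th + V_BE + (β+1)I_B·R_E, so I_B = (1.88 − 0.7) / (4.9 + 51×0.68) = 0.0299 mA.
I_C = β·I_B = 50×0.0299 = 1.5 mA, and I_E = (β+1)I_B = 1.52 mA.
V_CE = V_CC − I_C·R_C − I_E·R_E = 15 − 1.5×0.56 − 1.52×0.68 = 13.1 V.
V_CE = 13.1 V > 0.2 V confirms active-region operation.

I_C ≈ 1.5 mA, V_CE ≈ 13 V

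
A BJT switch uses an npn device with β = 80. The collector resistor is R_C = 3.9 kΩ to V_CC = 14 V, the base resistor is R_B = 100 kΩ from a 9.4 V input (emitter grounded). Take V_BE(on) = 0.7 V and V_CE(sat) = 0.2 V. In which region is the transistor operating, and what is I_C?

Assume active: I_B = (9.4 − 0.7)/100 = 0.087 mA, giving I_C = β·I_B = 6.96 mA.
But then V_CE = 14 − 6.96×3.9 = -13.1 V < V_CE(sat) = 0.2 V — impossible in the active region.
So the transistor is saturated. With V_CE = 0.2 V, I_C = (V_CC − 0.2)/R_C = 13.8/3.9 = 3.54 mA.
Check: β·I_B = 6.96 mA > I_C = 3.54 mA, confirming saturation.

saturation; I_C ≈ 3.5 mA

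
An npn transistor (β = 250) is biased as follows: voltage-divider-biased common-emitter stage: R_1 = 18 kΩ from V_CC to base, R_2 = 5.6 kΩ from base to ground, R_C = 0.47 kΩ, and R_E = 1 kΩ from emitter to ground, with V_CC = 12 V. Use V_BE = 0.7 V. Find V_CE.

V_CE ≈ 8.9 V

Thevenize the base divider: V_Th = V_CC·R_2/(R_1+R_2) = 12×5.6/23.6 = 2.85 V, R_Th = R_1‖R_2 = 4.27 kΩ.
Base-emitter loop: V_Th = I_B·R_Th + V_BE + (β+1)I_B·R_E, so I_B = (2.85 − 0.7) / (4.27 + 251×1) = 0.00841 mA.
I_C = β·I_B = 250×0.00841 = 2.1 mA, and I_E = (β+1)I_B = 2.11 mA.
V_CE = V_CC − I_C·R_C − I_E·R_E = 12 − 2.1×0.47 − 2.11×1 = 8.9 V.
V_CE = 8.9 V > 0.2 V confirms active-region operation.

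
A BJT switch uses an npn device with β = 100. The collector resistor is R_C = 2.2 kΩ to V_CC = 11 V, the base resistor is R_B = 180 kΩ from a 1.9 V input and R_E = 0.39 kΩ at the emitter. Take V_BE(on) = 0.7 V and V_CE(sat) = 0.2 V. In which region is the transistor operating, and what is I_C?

Assume active. Base-emitter loop: I_B = (V_BB − V_BE)/(R_B + (β+1)R_E) = (1.9 − 0.7)/(180 + 101×0.39) = 0.00547 mA.
I_C = β·I_B = 100×0.00547 = 0.547 mA.
V_CE = V_CC − I_C·R_C − I_E·R_E = 11 − 0.547×2.2 − 0.552×0.39 = 9.58 V > V_CE(sat), so the active-region assumption holds.

active; I_C ≈ 0.55 mA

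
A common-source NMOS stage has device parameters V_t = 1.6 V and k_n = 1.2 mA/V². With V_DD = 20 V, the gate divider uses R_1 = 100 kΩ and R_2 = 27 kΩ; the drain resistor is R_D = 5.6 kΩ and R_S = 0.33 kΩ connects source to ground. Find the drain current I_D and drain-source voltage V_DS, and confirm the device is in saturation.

V_G = V_DD·R_2/(R_1+R_2) = 20×27/127 = 4.25 V.
Assume saturation: I_D = (k_n/2)(V_GS − V_t)² with V_GS = V_G − I_D·R_S = 4.25 − 0.33·I_D.
Substituting gives 0.0653·I_D² − 2.05·I_D + 4.22 = 0, with roots I_D = 2.21 or 29.2 mA.
The root I_D = 29.2 mA gives V_GS = -5.37 V ≤ V_t, so take I_D = 2.21 mA.
Then V_GS = 3.52 V and V_DS = V_DD − I_D(R_D+R_S) = 20 − 2.21×5.93 = 6.87 V.
Saturation requires V_DS ≥ V_GS − V_t = 1.92 V; 6.87 ≥ 1.92 ✓.

I_D ≈ 2.2 mA, V_DS ≈ 6.9 V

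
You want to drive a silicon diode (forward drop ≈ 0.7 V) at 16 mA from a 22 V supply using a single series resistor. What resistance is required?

R ≈ 1.3 kΩ

The resistor drops V_S − V_D = 22 − 0.7 = 21.3 V at 16 mA.
R = 21.3 V / 16 mA = 1.33 kΩ.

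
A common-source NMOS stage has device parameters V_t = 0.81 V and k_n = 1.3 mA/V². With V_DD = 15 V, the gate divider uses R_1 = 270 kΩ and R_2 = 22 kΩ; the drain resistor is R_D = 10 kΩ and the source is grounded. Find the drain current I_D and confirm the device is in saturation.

I_D ≈ 0.067 mA

V_G = V_DD·R_2/(R_1+R_2) = 15×22/292 = 1.13 V. With the source grounded, V_GS = V_G = 1.13 V.
Assume saturation: I_D = (k_n/2)(V_GS − V_t)² = (1.3/2)×(1.13 − 0.81)² = 0.65×0.32² = 0.0666 mA.
V_DS = V_DD − I_D·R_D = 15 − 0.0666×10 = 14.3 V.
Saturation requires V_DS ≥ V_GS − V_t = 0.32 V; 14.3 ≥ 0.32 ✓.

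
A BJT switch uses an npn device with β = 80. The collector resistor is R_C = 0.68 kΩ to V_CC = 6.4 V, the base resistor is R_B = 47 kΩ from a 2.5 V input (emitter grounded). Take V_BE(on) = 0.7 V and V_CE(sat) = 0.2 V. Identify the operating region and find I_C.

Assume active. Base-emitter loop: I_B = (V_BB − V_BE)/R_B = (2.5 − 0.7)/47 = 0.0383 mA.
I_C = β·I_B = 80×0.0383 = 3.06 mA.
V_CE = V_CC − I_C·R_C = 6.4 − 3.06×0.68 = 4.32 V > V_CE(sat), so the active-region assumption holds.

active; I_C ≈ 3.1 mA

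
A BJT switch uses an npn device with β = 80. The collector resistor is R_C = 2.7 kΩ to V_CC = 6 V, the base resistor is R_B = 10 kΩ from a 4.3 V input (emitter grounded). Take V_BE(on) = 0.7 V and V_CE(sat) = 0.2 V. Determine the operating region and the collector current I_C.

saturation; I_C ≈ 2.1 mA

Assume active: I_B = (4.3 − 0.7)/10 = 0.36 mA, giving I_C = β·I_B = 28.8 mA.
But then V_CE = 6 − 28.8×2.7 = -71.8 V < V_CE(sat) = 0.2 V — impossible in the active region.
So the transistor is saturated. With V_CE = 0.2 V, I_C = (V_CC − 0.2)/R_C = 5.8/2.7 = 2.15 mA.
Check: β·I_B = 28.8 mA > I_C = 2.15 mA, confirming saturation.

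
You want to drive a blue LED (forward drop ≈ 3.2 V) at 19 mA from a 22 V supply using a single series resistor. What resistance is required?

R ≈ 0.99 kΩ

The resistor drops V_S − V_D = 22 − 3.2 = 18.8 V at 19 mA.
R = 18.8 V / 19 mA = 0.989 kΩ.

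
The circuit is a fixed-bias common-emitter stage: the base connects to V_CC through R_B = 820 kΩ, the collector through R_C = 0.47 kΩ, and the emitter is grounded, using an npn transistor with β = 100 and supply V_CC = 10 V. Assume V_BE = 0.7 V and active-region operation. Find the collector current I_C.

I_C ≈ 1.1 mA

Base loop: V_CC = I_B·R_B + V_BE, so I_B = (10 − 0.7)/820 kΩ = 0.0113 mA.
In the active region I_C = β·I_B = 100 × 0.0113 = 1.13 mA.
Collector loop: V_CE = V_CC − I_C·R_C = 10 − 1.13×0.47 = 9.47 V.
Since V_CE = 9.47 V > V_CE(sat) ≈ 0.2 V, the transistor is in the active region as assumed.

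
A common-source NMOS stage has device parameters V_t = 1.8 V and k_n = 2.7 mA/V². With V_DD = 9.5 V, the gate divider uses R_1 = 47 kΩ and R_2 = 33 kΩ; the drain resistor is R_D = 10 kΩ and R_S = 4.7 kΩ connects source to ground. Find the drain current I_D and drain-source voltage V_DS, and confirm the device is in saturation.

I_D ≈ 0.34 mA, V_DS ≈ 4.5 V

V_G = V_DD·R_2/(R_1+R_2) = 9.5×33/80 = 3.92 V.
Assume saturation: I_D = (k_n/2)(V_GS − V_t)² with V_GS = V_G − I_D·R_S = 3.92 − 4.7·I_D.
Substituting gives 29.8·I_D² − 27.9·I_D + 6.06 = 0, with roots I_D = 0.343 or 0.592 mA.
The root I_D = 0.592 mA gives V_GS = 1.14 V ≤ V_t, so take I_D = 0.343 mA.
Then V_GS = 2.3 V and V_DS = V_DD − I_D(R_D+R_S) = 9.5 − 0.343×14.7 = 4.45 V.
Saturation requires V_DS ≥ V_GS − V_t = 0.504 V; 4.45 ≥ 0.504 ✓.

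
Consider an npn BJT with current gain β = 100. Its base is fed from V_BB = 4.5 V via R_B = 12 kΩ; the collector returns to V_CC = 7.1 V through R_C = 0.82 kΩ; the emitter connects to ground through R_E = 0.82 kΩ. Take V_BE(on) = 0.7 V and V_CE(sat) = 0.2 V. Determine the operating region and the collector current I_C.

active; I_C ≈ 4 mA

Assume active. Base-emitter loop: I_B = (V_BB − V_BE)/(R_B + (β+1)R_E) = (4.5 − 0.7)/(12 + 101×0.82) = 0.0401 mA.
I_C = β·I_B = 100×0.0401 = 4.01 mA.
V_CE = V_CC − I_C·R_C − I_E·R_E = 7.1 − 4.01×0.82 − 4.05×0.82 = 0.495 V > V_CE(sat), so the active-region assumption holds.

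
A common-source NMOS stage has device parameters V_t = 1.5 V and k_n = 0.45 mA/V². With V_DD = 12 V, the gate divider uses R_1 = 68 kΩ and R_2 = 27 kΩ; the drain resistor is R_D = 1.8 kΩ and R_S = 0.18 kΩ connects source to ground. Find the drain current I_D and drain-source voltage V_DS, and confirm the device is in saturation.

V_G = V_DD·R_2/(R_1+R_2) = 12×27/95 = 3.41 V.
Assume saturation: I_D = (k_n/2)(V_GS − V_t)² with V_GS = V_G − I_D·R_S = 3.41 − 0.18·I_D.
Substituting gives 0.00729·I_D² − 1.15·I_D + 0.821 = 0, with roots I_D = 0.714 or 158 mA.
The root I_D = 158 mA gives V_GS = -25 V ≤ V_t, so take I_D = 0.714 mA.
Then V_GS = 3.28 V and V_DS = V_DD − I_D(R_D+R_S) = 12 − 0.714×1.98 = 10.6 V.
Saturation requires V_DS ≥ V_GS − V_t = 1.78 V; 10.6 ≥ 1.78 ✓.

I_D ≈ 0.71 mA, V_DS ≈ 11 V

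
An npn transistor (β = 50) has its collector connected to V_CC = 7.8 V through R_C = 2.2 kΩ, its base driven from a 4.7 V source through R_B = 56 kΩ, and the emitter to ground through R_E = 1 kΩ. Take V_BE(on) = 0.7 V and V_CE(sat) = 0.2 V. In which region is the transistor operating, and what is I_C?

Assume active. Base-emitter loop: I_B = (V_BB − V_BE)/(R_B + (β+1)R_E) = (4.7 − 0.7)/(56 + 51×1) = 0.0374 mA.
I_C = β·I_B = 50×0.0374 = 1.87 mA.
V_CE = V_CC − I_C·R_C − I_E·R_E = 7.8 − 1.87×2.2 − 1.91×1 = 1.78 V > V_CE(sat), so the active-region assumption holds.

active; I_C ≈ 1.9 mA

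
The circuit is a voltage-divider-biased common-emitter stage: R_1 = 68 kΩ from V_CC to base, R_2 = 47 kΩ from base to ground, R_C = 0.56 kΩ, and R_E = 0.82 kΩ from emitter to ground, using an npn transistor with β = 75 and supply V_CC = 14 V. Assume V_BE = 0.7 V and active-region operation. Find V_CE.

Thevenize the base divider: V_Th = V_CC·R_2/(R_1+R_2) = 14×47/115 = 5.72 V, R_Th = R_1‖R_2 = 27.8 kΩ.
Base-emitter loop: V_Th = I_B·R_Th + V_BE + (β+1)I_B·R_E, so I_B = (5.72 − 0.7) / (27.8 + 76×0.82) = 0.0557 mA.
I_C = β·I_B = 75×0.0557 = 4.18 mA, and I_E = (β+1)I_B = 4.24 mA.
V_CE = V_CC − I_C·R_C − I_E·R_E = 14 − 4.18×0.56 − 4.24×0.82 = 8.19 V.
V_CE = 8.19 V > 0.2 V confirms active-region operation.

V_CE ≈ 8.2 V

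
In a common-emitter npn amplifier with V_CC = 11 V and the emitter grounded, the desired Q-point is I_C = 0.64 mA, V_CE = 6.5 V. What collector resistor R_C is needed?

R_C ≈ 7 kΩ

Collector loop: V_CC = I_C·R_C + V_CE.
R_C = (V_CC − V_CE)/I_C = (11 − 6.5)/0.64 = 7.03 kΩ.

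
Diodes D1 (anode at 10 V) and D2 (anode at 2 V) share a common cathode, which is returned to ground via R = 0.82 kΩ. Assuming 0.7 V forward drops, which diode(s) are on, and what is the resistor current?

Assume both conduct. Then node N would need to be at both 10−0.7 = 9.3 V and 2−0.7 = 1.3 V, which is impossible.
Assume only D1 conducts: V_N = 10 − 0.7 = 9.3 V, so I_R = 9.3/0.82 = 11.3 mA.
Check D2: its anode-to-cathode voltage is 2 − 9.3 = -7.3 V < 0.7 V, so it is off. The assumption is consistent.

Only D1 conducts; I_R ≈ 11 mA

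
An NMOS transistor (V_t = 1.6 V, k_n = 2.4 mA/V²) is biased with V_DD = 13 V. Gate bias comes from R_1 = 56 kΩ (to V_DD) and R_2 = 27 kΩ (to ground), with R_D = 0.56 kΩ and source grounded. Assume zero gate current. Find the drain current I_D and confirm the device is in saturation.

I_D ≈ 8.3 mA

V_G = V_DD·R_2/(R_1+R_2) = 13×27/83 = 4.23 V. With the source grounded, V_GS = V_G = 4.23 V.
Assume saturation: I_D = (k_n/2)(V_GS − V_t)² = (2.4/2)×(4.23 − 1.6)² = 1.2×2.63² = 8.29 mA.
V_DS = V_DD − I_D·R_D = 13 − 8.29×0.56 = 8.36 V.
Saturation requires V_DS ≥ V_GS − V_t = 2.63 V; 8.36 ≥ 2.63 ✓.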